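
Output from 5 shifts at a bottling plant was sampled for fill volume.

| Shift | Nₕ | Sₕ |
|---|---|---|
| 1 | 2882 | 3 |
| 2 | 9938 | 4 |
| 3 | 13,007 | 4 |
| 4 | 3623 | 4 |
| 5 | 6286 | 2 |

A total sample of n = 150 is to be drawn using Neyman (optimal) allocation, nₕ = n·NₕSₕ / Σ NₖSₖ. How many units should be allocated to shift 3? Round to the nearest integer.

Σ NₕSₕ = 2882·3 + 9938·4 + 13007·4 + 3623·4 + 6286·2 = 127490.
Share for 3: 52028/127490 = 0.40809.
n_3 = 150 × 0.40809 = 61.214... → 61.

61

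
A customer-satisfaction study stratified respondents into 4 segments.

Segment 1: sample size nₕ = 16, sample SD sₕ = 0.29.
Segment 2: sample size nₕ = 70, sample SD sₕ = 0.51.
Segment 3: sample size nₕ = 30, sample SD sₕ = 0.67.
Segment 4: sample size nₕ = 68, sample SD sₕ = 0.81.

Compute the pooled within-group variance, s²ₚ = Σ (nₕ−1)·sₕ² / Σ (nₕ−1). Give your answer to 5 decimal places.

0.42325

Degrees of freedom: 15 + 69 + 29 + 67 = 180.
Σ(nₕ−1)sₕ² = 15·0.0841 + 69·0.2601 + 29·0.4489 + 67·0.6561 = 76.1852.
s²ₚ = 76.1852 / 180 = 0.4232511... → 0.42325.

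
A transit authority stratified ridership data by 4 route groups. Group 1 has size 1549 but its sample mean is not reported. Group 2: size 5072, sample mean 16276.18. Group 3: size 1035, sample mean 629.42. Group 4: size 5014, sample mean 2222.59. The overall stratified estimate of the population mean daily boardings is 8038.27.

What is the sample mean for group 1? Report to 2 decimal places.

4839.63

N = 1549 + 5072 + 1035 + 5014 = 12670.
Overall total = μ·N = 8038.27·12670 = 101844880.9.
Subtract the known strata: 5072·16276.18 + 1035·629.42 + 5014·2222.59 = 94348300.92.
Remaining total for group 1: 101844880.9 − 94348300.92 = 7496579.98.
Divide by its size: 7496579.98 / 1549 = 4839.6256... → 4839.63.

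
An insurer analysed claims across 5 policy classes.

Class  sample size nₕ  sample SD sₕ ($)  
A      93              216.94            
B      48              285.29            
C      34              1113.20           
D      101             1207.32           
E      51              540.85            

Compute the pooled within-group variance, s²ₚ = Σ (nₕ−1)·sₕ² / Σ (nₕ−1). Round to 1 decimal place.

650426.4

Degrees of freedom: 92 + 47 + 33 + 100 + 50 = 322.
Σ(nₕ−1)sₕ² = 92·47062.9636 + 47·81390.3841 + 33·1239214.24 + 100·1457621.5824 + 50·292518.7225 = 209437304.9889.
s²ₚ = 209437304.9889 / 322 = 650426.413... → 650426.4.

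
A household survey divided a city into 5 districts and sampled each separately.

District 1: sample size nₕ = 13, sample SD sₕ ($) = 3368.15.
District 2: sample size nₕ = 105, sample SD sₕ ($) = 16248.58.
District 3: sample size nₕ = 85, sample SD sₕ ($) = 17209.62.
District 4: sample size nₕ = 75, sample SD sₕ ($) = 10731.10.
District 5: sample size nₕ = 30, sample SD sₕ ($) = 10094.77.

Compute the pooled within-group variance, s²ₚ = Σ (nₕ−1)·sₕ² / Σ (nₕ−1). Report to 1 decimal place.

Degrees of freedom: 12 + 104 + 84 + 74 + 29 = 303.
Σ(nₕ−1)sₕ² = 12·11344434.4225 + 104·264016352.0164 + 84·296171020.5444 + 74·115156507.21 + 29·101904381.3529 = 63949008141.2793.
s²ₚ = 63949008141.2793 / 303 = 211052832.149... → 211052832.1.

211052832.1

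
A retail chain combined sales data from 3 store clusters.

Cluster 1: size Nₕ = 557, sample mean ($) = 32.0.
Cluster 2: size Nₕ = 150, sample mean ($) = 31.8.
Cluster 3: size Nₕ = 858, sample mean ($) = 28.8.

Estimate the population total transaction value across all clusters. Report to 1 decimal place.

1: 557·32.0 = 17824
2: 150·31.8 = 4770
3: 858·28.8 = 24710.4
τ̂ = Σ Nₕx̄ₕ = 47304.4.

47304.4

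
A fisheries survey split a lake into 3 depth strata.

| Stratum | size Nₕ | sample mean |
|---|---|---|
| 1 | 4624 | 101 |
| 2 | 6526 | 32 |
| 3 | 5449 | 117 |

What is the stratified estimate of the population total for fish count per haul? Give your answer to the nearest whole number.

1313389

Estimate total by summing Nₕ·x̄ₕ over strata.
4624·101 + 6526·32 + 5449·117 = 467024 + 208832 + 637533 = 1313389.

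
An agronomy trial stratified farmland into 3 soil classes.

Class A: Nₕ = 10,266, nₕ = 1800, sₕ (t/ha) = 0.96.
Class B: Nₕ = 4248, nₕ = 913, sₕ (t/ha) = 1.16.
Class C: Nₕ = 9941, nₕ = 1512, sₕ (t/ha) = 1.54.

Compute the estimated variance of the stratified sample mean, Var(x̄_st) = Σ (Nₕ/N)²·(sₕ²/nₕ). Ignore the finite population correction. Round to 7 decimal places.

N = 24455. Term for each stratum: Wₕ²sₕ²/nₕ.
Var(x̄_st) = 0.0000902271 + 0.0000444712 + 0.0002591877 = 0.0003938861 → 0.0003939.

0.0003939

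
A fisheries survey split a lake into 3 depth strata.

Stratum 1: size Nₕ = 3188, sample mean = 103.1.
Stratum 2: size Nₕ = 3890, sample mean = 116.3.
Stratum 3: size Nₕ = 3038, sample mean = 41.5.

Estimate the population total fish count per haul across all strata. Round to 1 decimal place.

Estimate total by summing Nₕ·x̄ₕ over strata.
3188·103.1 + 3890·116.3 + 3038·41.5 = 328682.8 + 452407 + 126077 = 907166.8.

907166.8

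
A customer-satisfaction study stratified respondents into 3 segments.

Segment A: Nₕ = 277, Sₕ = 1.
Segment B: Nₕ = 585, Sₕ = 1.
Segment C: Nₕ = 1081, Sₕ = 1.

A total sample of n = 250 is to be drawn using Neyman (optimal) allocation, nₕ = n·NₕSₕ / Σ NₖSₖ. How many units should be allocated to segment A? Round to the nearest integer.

36

Σ NₕSₕ = 277·1 + 585·1 + 1081·1 = 1943.
Share for A: 277/1943 = 0.14256.
n_A = 250 × 0.14256 = 35.641... → 36.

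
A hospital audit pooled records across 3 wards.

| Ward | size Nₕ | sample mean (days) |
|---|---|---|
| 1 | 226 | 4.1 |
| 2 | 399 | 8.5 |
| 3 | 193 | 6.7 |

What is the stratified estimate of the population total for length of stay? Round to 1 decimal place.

5611.2

1: 226·4.1 = 926.6
2: 399·8.5 = 3391.5
3: 193·6.7 = 1293.1
τ̂ = Σ Nₕx̄ₕ = 5611.2.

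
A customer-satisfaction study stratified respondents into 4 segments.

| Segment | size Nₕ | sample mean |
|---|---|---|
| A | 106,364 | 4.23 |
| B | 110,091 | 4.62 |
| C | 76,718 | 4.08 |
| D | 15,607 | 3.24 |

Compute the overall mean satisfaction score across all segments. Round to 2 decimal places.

4.28

N = 308780; weights Wₕ = Nₕ/N = (0.3445, 0.3565, 0.2485, 0.0505).
x̄_st = Σ Wₕ·x̄ₕ = 0.3445·4.23 + 0.3565·4.62 + 0.2485·4.08 + 0.0505·3.24 ≈ 4.2817...
→ 4.28.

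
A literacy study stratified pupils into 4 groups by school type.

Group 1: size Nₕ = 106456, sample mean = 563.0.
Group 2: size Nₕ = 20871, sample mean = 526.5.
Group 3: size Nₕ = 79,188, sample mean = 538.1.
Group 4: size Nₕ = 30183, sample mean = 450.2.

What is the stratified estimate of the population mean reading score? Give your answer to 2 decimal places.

N = 106456 + 20871 + 79188 + 30183 = 236698.
Weight each subgroup mean by Nₕ/N and sum.
Σ Nₕx̄ₕ = 106456·563.0 + 20871·526.5 + 79188·538.1 + 30183·450.2 = 59934728 + 10988581.5 + 42611062.8 + 13588386.6 = 127122758.9.
Divide by N: 127122758.9 / 236698 = 537.0673... → 537.07.

537.07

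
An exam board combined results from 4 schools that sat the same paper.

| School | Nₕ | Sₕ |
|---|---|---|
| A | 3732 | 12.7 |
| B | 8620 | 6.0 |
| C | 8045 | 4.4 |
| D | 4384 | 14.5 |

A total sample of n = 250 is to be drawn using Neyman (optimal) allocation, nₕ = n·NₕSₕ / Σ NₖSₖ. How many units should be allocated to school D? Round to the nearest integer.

Σ NₕSₕ = 3732·12.7 + 8620·6.0 + 8045·4.4 + 4384·14.5 = 198082.4.
Share for D: 63568/198082.4 = 0.32092.
n_D = 250 × 0.32092 = 80.229... → 80.

80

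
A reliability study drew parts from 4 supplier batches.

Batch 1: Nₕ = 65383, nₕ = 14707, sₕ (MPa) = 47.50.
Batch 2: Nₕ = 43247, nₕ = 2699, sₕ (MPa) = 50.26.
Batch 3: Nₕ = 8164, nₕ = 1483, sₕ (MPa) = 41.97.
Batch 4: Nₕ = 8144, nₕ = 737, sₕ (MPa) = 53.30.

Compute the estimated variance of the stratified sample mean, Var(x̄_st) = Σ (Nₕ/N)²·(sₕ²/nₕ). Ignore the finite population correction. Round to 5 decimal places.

N = 124938; Wₕ = Nₕ/N.
batch 1: (65383/124938)²·47.50²/14707 = 0.04201494
batch 2: (43247/124938)²·50.26²/2699 = 0.11214114
batch 3: (8164/124938)²·41.97²/1483 = 0.00507170
batch 4: (8144/124938)²·53.30²/737 = 0.01637847
Sum = 0.17560625 → 0.17561.

0.17561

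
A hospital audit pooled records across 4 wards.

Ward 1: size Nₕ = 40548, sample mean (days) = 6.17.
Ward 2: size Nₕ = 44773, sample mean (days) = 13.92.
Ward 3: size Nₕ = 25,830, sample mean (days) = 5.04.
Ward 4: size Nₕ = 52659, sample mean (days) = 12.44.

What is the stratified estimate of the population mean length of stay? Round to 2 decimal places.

N = 40548 + 44773 + 25830 + 52659 = 163810.
The stratified mean weights each stratum mean by its population share Nₕ/N.
Σ Nₕx̄ₕ = 40548·6.17 + 44773·13.92 + 25830·5.04 + 52659·12.44 = 250181.16 + 623240.16 + 130183.2 + 655077.96 = 1658682.48.
Divide by N: 1658682.48 / 163810 = 10.1256... → 10.13.

10.13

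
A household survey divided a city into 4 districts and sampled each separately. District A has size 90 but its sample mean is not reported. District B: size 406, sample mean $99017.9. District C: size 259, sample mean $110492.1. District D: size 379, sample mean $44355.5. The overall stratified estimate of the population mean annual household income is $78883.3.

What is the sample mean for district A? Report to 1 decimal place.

42491.2

N = 90 + 406 + 259 + 379 = 1134.
Overall total = μ·N = 78883.3·1134 = 89453662.2.
Subtract the known strata: 406·99017.9 + 259·110492.1 + 379·44355.5 = 85629455.8.
Remaining total for district A: 89453662.2 − 85629455.8 = 3824206.4.
Divide by its size: 3824206.4 / 90 = 42491.182... → 42491.2.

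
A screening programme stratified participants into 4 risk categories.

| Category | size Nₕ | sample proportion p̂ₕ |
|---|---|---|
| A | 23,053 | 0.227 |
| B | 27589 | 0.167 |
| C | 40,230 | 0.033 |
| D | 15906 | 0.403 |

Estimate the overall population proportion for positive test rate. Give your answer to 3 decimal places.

0.165

N = 23053 + 27589 + 40230 + 15906 = 106778.
Overall proportion = Σ (Nₕ/N)·p̂ₕ.
Σ Nₕp̂ₕ = 5233.031 + 4607.363 + 1327.59 + 6410.118 = 17578.102.
17578.102 / 106778 = 0.16462... → 0.165.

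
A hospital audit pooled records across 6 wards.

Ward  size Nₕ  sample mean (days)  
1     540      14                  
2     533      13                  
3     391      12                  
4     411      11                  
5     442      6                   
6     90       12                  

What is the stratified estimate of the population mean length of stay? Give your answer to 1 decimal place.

11.4

x̄_st = (Σ Nₕx̄ₕ) / (Σ Nₕ) = (540·14 + 533·13 + 391·12 + 411·11 + 442·6 + 90·12) / 2407
= 27434 / 2407 = 11.398... → 11.4.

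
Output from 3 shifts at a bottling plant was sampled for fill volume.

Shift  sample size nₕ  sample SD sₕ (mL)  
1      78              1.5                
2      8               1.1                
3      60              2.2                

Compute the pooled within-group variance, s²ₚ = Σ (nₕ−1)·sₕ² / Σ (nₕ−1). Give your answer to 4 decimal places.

3.2677

Degrees of freedom: 77 + 7 + 59 = 143.
Σ(nₕ−1)sₕ² = 77·2.25 + 7·1.21 + 59·4.84 = 467.28.
s²ₚ = 467.28 / 143 = 3.267692... → 3.2677.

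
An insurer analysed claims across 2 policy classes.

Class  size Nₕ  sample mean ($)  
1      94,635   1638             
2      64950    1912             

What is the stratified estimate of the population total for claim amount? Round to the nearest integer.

1: 94635·1638 = 155012130
2: 64950·1912 = 124184400
τ̂ = Σ Nₕx̄ₕ = 279196530.

279196530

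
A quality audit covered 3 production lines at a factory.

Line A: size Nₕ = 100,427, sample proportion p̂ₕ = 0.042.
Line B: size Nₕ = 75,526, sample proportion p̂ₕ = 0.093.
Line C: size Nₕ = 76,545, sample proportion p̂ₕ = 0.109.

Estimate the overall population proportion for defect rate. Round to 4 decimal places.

N = 100427 + 75526 + 76545 = 252498.
Overall proportion = Σ (Nₕ/N)·p̂ₕ.
Σ Nₕp̂ₕ = 4217.934 + 7023.918 + 8343.405 = 19585.257.
19585.257 / 252498 = 0.077566... → 0.0776.

0.0776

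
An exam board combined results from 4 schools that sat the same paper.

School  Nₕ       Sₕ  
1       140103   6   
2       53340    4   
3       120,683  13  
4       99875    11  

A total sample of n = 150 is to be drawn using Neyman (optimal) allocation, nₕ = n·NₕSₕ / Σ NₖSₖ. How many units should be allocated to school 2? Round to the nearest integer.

Σ NₕSₕ = 140103·6 + 53340·4 + 120683·13 + 99875·11 = 3721482.
Share for 2: 213360/3721482 = 0.05733.
n_2 = 150 × 0.05733 = 8.600... → 9.

9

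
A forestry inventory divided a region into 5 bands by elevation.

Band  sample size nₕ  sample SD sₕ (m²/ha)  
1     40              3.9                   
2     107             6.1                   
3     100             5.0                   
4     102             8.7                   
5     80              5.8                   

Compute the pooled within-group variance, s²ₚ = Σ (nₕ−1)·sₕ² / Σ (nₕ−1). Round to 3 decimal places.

40.837

1: (40−1)·3.9² = 39·15.21 = 593.19
2: (107−1)·6.1² = 106·37.21 = 3944.26
3: (100−1)·5.0² = 99·25 = 2475
4: (102−1)·8.7² = 101·75.69 = 7644.69
5: (80−1)·5.8² = 79·33.64 = 2657.56
Numerator = 17314.7; denominator = Σ(nₕ−1) = 424.
s²ₚ = 17314.7/424 = 40.83656... → 40.837.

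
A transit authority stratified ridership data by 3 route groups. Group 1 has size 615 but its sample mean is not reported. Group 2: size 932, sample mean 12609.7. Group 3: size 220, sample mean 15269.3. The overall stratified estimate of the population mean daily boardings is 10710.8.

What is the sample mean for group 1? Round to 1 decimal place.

N = 615 + 932 + 220 = 1767.
Overall total = μ·N = 10710.8·1767 = 18925983.6.
Subtract the known strata: 932·12609.7 + 220·15269.3 = 15111486.4.
Remaining total for group 1: 18925983.6 − 15111486.4 = 3814497.2.
Divide by its size: 3814497.2 / 615 = 6202.434... → 6202.4.

6202.4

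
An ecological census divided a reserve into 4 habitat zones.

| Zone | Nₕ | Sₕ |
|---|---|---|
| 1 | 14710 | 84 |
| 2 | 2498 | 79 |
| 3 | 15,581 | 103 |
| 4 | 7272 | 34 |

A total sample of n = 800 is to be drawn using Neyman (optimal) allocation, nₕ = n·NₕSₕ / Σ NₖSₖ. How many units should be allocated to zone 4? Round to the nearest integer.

Σ NₕSₕ = 14710·84 + 2498·79 + 15581·103 + 7272·34 = 3285073.
Share for 4: 247248/3285073 = 0.07526.
n_4 = 800 × 0.07526 = 60.211... → 60.

60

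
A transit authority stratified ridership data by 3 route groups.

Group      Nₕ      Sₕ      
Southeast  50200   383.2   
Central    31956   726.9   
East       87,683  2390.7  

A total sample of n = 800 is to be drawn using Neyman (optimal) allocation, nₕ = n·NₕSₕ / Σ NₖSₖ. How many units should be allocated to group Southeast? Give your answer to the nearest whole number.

61

Southeast: NₕSₕ = 50200·383.2 = 19236640
Central: NₕSₕ = 31956·726.9 = 23228816.4
East: NₕSₕ = 87683·2390.7 = 209623748.1
Σ NₕSₕ = 252089204.5.
n_Southeast = 800·19236640/252089204.5 = 61.047... → 61.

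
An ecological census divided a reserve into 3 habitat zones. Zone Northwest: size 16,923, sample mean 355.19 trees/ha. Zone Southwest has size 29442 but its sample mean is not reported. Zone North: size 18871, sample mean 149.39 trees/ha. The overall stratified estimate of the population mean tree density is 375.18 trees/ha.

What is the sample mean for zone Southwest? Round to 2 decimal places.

Σ Nₕx̄ₕ = N·μ, so 29442·x̄_Southwest = 65236·375.18 − (16923·355.19 + 18871·149.39).
= 24475242.48 − 8830019.06 = 15645223.42.
x̄_Southwest = 15645223.42 / 29442 = 531.3913... → 531.39.

531.39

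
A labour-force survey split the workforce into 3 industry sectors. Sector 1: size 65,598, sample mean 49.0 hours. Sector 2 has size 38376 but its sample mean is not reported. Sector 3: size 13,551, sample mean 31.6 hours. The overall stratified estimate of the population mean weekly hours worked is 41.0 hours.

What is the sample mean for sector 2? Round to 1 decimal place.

30.6

N = 65598 + 38376 + 13551 = 117525.
Overall total = μ·N = 41.0·117525 = 4818525.
Subtract the known strata: 65598·49.0 + 13551·31.6 = 3642513.6.
Remaining total for sector 2: 4818525 − 3642513.6 = 1176011.4.
Divide by its size: 1176011.4 / 38376 = 30.644... → 30.6.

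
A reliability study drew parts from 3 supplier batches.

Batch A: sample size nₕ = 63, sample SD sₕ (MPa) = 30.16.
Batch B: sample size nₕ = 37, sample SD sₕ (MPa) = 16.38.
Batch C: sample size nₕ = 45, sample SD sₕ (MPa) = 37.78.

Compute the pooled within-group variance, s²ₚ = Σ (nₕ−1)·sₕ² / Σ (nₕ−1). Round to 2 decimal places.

907.45

Degrees of freedom: 62 + 36 + 44 = 142.
Σ(nₕ−1)sₕ² = 62·909.6256 + 36·268.3044 + 44·1427.3284 = 128858.1952.
s²ₚ = 128858.1952 / 142 = 907.4521... → 907.45.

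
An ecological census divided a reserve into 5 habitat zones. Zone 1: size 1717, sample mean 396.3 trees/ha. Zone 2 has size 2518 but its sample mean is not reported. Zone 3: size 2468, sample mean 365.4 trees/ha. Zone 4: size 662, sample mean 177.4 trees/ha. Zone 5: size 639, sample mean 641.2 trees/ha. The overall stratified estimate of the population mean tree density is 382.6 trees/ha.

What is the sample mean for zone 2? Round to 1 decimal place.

Σ Nₕx̄ₕ = N·μ, so 2518·x̄_2 = 8004·382.6 − (1717·396.3 + 2468·365.4 + 662·177.4 + 639·641.2).
= 3062330.4 − 2109419.9 = 952910.5.
x̄_2 = 952910.5 / 2518 = 378.439... → 378.4.

378.4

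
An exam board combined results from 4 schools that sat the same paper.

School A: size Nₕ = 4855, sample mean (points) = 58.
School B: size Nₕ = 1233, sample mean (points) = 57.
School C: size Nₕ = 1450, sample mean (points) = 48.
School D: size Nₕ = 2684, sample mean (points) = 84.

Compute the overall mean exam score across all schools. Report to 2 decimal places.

x̄_st = (Σ Nₕx̄ₕ) / (Σ Nₕ) = (4855·58 + 1233·57 + 1450·48 + 2684·84) / 10222
= 646927 / 10222 = 63.2877... → 63.29.

63.29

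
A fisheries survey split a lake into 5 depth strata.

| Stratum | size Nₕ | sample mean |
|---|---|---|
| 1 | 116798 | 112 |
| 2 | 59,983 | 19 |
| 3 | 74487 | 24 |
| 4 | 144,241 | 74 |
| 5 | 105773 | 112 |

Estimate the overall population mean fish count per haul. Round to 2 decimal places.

x̄_st = (Σ Nₕx̄ₕ) / (Σ Nₕ) = (116798·112 + 59983·19 + 74487·24 + 144241·74 + 105773·112) / 501282
= 38529151 / 501282 = 76.8612... → 76.86.

76.86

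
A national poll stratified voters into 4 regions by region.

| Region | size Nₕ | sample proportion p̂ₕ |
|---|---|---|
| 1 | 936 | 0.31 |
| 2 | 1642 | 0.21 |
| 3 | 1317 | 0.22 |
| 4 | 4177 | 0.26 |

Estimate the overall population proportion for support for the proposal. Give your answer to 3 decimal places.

Wₕ = Nₕ/N with N = 8072: 0.1160, 0.2034, 0.1632, 0.5175.
p̂_st = 0.1160·0.31 + 0.2034·0.21 + 0.1632·0.22 + 0.5175·0.26 ≈ 0.24910... → 0.249.

0.249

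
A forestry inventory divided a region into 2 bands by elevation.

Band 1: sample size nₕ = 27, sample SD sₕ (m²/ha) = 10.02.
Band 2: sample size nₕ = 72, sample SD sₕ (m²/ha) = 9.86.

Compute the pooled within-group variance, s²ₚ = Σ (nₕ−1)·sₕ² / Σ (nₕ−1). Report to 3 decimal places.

98.072

Degrees of freedom: 26 + 71 = 97.
Σ(nₕ−1)sₕ² = 26·100.4004 + 71·97.2196 = 9513.002.
s²ₚ = 9513.002 / 97 = 98.07219... → 98.072.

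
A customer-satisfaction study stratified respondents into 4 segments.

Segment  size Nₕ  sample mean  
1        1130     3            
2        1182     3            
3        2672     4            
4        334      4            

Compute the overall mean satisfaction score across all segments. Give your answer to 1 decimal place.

3.6

N = 1130 + 1182 + 2672 + 334 = 5318.
Overall mean = Σ (Nₕ/N)·x̄ₕ — weight by population share, not a simple average.
Σ Nₕx̄ₕ = 1130·3 + 1182·3 + 2672·4 + 334·4 = 3390 + 3546 + 10688 + 1336 = 18960.
Divide by N: 18960 / 5318 = 3.565... → 3.6.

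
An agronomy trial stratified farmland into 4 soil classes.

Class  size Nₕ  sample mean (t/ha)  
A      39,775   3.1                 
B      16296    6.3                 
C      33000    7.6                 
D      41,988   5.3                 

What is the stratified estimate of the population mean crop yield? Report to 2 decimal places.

x̄_st = (Σ Nₕx̄ₕ) / (Σ Nₕ) = (39775·3.1 + 16296·6.3 + 33000·7.6 + 41988·5.3) / 131059
= 699303.7 / 131059 = 5.3358... → 5.34.

5.34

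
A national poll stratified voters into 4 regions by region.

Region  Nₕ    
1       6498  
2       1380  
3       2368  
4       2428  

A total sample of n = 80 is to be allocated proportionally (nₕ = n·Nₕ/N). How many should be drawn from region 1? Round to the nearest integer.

41

Share of region 1 = 6498/12674 = 0.51270.
Allocate 80 × 0.51270 = 41.016... → 41.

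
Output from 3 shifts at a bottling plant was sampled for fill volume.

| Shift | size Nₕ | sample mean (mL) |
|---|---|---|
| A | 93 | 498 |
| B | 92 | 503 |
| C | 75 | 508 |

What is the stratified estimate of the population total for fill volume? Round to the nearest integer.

Estimate total by summing Nₕ·x̄ₕ over strata.
93·498 + 92·503 + 75·508 = 46314 + 46276 + 38100 = 130690.

130690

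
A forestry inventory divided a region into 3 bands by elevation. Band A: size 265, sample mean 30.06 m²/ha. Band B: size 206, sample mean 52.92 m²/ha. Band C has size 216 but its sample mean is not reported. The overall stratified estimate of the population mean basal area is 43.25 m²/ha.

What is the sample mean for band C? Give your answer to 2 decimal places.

N = 265 + 206 + 216 = 687.
Overall total = μ·N = 43.25·687 = 29712.75.
Subtract the known strata: 265·30.06 + 206·52.92 = 18867.42.
Remaining total for band C: 29712.75 − 18867.42 = 10845.33.
Divide by its size: 10845.33 / 216 = 50.2099... → 50.21.

50.21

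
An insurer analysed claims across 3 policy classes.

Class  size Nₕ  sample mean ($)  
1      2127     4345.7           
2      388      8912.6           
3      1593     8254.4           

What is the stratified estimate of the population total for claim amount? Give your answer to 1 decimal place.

Population total = Σ Nₕ·x̄ₕ (each stratum's size times its mean).
2127·4345.7 + 388·8912.6 + 1593·8254.4 = 9243303.9 + 3458088.8 + 13149259.2 = 25850651.9.

25850651.9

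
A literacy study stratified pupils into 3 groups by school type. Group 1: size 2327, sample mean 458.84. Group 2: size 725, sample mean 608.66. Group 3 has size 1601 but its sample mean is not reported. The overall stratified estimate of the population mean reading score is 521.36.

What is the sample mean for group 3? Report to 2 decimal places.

572.70

Σ Nₕx̄ₕ = N·μ, so 1601·x̄_3 = 4653·521.36 − (2327·458.84 + 725·608.66).
= 2425888.08 − 1508999.18 = 916888.9.
x̄_3 = 916888.9 / 1601 = 572.6976... → 572.70.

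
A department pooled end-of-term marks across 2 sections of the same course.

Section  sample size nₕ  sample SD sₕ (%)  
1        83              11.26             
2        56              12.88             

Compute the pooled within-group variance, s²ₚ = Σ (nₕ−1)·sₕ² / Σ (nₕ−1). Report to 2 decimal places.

Degrees of freedom: 82 + 55 = 137.
Σ(nₕ−1)sₕ² = 82·126.7876 + 55·165.8944 = 19520.7752.
s²ₚ = 19520.7752 / 137 = 142.4874... → 142.49.

142.49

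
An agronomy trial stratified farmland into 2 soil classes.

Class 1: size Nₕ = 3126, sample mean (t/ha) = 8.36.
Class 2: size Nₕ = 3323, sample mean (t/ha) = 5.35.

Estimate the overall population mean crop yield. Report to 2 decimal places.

N = 6449; weights Wₕ = Nₕ/N = (0.4847, 0.5153).
x̄_st = Σ Wₕ·x̄ₕ = 0.4847·8.36 + 0.5153·5.35 ≈ 6.8090...
→ 6.81.

6.81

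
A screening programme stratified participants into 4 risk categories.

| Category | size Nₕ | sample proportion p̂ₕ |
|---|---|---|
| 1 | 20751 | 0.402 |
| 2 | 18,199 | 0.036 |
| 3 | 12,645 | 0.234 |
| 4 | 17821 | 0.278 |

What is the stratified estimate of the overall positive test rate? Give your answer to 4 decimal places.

N = 20751 + 18199 + 12645 + 17821 = 69416.
Overall proportion = Σ (Nₕ/N)·p̂ₕ.
Σ Nₕp̂ₕ = 8341.902 + 655.164 + 2958.93 + 4954.238 = 16910.234.
16910.234 / 69416 = 0.243607... → 0.2436.

0.2436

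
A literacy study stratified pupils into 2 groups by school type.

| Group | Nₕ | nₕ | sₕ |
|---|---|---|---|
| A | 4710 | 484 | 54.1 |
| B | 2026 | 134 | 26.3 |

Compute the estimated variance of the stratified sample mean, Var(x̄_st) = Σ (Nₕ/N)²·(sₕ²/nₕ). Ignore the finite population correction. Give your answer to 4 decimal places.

3.4235

N = 6736. Term for each stratum: Wₕ²sₕ²/nₕ.
Var(x̄_st) = 2.9565609 + 0.4669619 = 3.4235228 → 3.4235.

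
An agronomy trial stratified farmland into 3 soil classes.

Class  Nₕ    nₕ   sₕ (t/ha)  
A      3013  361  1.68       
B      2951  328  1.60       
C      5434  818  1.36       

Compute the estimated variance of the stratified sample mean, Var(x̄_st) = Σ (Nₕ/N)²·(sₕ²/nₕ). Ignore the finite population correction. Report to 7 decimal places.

0.0015834

N = 11398. Term for each stratum: Wₕ²sₕ²/nₕ.
Var(x̄_st) = 0.0005463266 + 0.0005231753 + 0.0005139330 = 0.0015834348 → 0.0015834.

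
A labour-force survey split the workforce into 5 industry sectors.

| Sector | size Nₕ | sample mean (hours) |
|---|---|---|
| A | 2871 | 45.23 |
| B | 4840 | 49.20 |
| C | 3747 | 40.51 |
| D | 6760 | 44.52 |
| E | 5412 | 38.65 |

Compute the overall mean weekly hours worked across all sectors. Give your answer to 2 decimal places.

N = 2871 + 4840 + 3747 + 6760 + 5412 = 23630.
The stratified mean weights each stratum mean by its population share Nₕ/N.
Σ Nₕx̄ₕ = 2871·45.23 + 4840·49.20 + 3747·40.51 + 6760·44.52 + 5412·38.65 = 129855.33 + 238128 + 151790.97 + 300955.2 + 209173.8 = 1029903.3.
Divide by N: 1029903.3 / 23630 = 43.5846... → 43.58.

43.58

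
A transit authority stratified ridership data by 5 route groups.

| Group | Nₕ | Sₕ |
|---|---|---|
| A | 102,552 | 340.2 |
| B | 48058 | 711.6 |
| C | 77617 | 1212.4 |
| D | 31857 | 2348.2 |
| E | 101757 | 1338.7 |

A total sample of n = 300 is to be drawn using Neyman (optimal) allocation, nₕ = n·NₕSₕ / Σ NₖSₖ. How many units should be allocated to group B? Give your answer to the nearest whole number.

27

A: NₕSₕ = 102552·340.2 = 34888190.4
B: NₕSₕ = 48058·711.6 = 34198072.8
C: NₕSₕ = 77617·1212.4 = 94102850.8
D: NₕSₕ = 31857·2348.2 = 74806607.4
E: NₕSₕ = 101757·1338.7 = 136222095.9
Σ NₕSₕ = 374217817.3.
n_B = 300·34198072.8/374217817.3 = 27.416... → 27.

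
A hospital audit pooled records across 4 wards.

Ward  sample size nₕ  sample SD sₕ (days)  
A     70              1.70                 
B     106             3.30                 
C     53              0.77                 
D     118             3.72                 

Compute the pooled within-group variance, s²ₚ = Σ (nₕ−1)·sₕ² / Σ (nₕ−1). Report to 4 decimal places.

Degrees of freedom: 69 + 105 + 52 + 117 = 343.
Σ(nₕ−1)sₕ² = 69·2.89 + 105·10.89 + 52·0.5929 + 117·13.8384 = 2992.7836.
s²ₚ = 2992.7836 / 343 = 8.725317... → 8.7253.

8.7253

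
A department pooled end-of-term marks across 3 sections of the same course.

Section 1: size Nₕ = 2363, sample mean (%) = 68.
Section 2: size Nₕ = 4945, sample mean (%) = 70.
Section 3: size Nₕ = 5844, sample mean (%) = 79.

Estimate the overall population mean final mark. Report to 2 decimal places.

73.64

x̄_st = (Σ Nₕx̄ₕ) / (Σ Nₕ) = (2363·68 + 4945·70 + 5844·79) / 13152
= 968510 / 13152 = 73.6398... → 73.64.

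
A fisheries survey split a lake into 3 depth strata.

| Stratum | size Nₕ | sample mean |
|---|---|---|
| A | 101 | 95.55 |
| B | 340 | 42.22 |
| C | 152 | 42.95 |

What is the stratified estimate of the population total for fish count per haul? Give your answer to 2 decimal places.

30533.75

Population total = Σ Nₕ·x̄ₕ (each stratum's size times its mean).
101·95.55 + 340·42.22 + 152·42.95 = 9650.55 + 14354.8 + 6528.4 = 30533.75.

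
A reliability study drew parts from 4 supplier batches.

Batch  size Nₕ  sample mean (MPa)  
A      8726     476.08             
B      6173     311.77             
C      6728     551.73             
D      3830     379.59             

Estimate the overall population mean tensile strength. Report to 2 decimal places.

x̄_st = (Σ Nₕx̄ₕ) / (Σ Nₕ) = (8726·476.08 + 6173·311.77 + 6728·551.73 + 3830·379.59) / 25457
= 11244699.43 / 25457 = 441.7135... → 441.71.

441.71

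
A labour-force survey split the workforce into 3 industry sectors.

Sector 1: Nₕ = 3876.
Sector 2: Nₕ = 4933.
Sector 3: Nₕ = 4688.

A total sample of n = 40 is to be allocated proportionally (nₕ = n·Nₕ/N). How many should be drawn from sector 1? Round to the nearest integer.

Share of sector 1 = 3876/13497 = 0.28717.
Allocate 40 × 0.28717 = 11.487... → 11.

11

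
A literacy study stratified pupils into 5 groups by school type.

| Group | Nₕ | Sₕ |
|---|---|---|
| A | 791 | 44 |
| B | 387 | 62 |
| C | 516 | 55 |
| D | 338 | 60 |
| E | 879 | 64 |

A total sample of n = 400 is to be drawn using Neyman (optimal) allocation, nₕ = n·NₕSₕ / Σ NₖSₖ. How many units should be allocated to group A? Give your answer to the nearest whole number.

85

Σ NₕSₕ = 791·44 + 387·62 + 516·55 + 338·60 + 879·64 = 163714.
Share for A: 34804/163714 = 0.21259.
n_A = 400 × 0.21259 = 85.036... → 85.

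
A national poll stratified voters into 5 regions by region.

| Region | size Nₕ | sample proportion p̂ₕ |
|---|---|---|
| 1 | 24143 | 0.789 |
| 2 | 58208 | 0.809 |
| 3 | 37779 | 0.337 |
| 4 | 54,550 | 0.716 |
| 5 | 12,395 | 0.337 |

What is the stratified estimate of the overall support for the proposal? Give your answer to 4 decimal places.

N = 24143 + 58208 + 37779 + 54550 + 12395 = 187075.
Overall proportion = Σ (Nₕ/N)·p̂ₕ.
Σ Nₕp̂ₕ = 19048.827 + 47090.272 + 12731.523 + 39057.8 + 4177.115 = 122105.537.
122105.537 / 187075 = 0.652709... → 0.6527.

0.6527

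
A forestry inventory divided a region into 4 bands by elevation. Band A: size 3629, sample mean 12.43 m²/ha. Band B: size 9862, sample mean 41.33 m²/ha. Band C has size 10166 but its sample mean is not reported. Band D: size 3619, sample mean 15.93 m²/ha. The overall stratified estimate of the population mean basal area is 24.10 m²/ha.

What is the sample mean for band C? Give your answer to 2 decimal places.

14.46

N = 3629 + 9862 + 10166 + 3619 = 27276.
Overall total = μ·N = 24.10·27276 = 657351.6.
Subtract the known strata: 3629·12.43 + 9862·41.33 + 3619·15.93 = 510355.6.
Remaining total for band C: 657351.6 − 510355.6 = 146996.
Divide by its size: 146996 / 10166 = 14.4596... → 14.46.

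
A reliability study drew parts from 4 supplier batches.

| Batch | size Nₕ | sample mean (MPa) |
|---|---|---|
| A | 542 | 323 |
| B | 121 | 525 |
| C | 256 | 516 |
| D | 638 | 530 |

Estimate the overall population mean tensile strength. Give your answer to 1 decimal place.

455.3

N = 542 + 121 + 256 + 638 = 1557.
The stratified mean weights each stratum mean by its population share Nₕ/N.
Σ Nₕx̄ₕ = 542·323 + 121·525 + 256·516 + 638·530 = 175066 + 63525 + 132096 + 338140 = 708827.
Divide by N: 708827 / 1557 = 455.252... → 455.3.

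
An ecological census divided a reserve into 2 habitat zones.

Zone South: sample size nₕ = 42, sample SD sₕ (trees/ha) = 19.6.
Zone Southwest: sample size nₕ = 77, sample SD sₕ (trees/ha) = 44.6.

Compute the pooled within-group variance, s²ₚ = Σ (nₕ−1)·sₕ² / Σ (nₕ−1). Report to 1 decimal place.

1426.7

Degrees of freedom: 41 + 76 = 117.
Σ(nₕ−1)sₕ² = 41·384.16 + 76·1989.16 = 166926.72.
s²ₚ = 166926.72 / 117 = 1426.724... → 1426.7.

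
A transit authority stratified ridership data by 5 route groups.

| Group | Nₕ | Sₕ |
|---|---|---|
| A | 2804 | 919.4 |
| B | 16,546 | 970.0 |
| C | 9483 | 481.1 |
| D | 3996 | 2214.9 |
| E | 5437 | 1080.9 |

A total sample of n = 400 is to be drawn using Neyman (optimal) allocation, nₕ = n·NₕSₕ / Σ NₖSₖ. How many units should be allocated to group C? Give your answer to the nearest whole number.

48

Σ NₕSₕ = 2804·919.4 + 16546·970.0 + 9483·481.1 + 3996·2214.9 + 5437·1080.9 = 37917482.6.
Share for C: 4562271.3/37917482.6 = 0.12032.
n_C = 400 × 0.12032 = 48.128... → 48.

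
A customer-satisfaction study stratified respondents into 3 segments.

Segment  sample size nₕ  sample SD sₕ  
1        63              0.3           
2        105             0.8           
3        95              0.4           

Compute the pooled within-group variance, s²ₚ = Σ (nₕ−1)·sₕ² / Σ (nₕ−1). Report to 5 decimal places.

0.33531

1: (63−1)·0.3² = 62·0.09 = 5.58
2: (105−1)·0.8² = 104·0.64 = 66.56
3: (95−1)·0.4² = 94·0.16 = 15.04
Numerator = 87.18; denominator = Σ(nₕ−1) = 260.
s²ₚ = 87.18/260 = 0.3353077... → 0.33531.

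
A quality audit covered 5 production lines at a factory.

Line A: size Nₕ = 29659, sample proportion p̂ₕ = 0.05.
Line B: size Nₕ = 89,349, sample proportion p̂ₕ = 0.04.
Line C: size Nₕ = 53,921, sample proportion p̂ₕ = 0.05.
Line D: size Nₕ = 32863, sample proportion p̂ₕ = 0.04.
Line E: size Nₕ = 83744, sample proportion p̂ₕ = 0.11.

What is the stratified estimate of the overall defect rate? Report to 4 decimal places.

0.0631

Wₕ = Nₕ/N with N = 289536: 0.1024, 0.3086, 0.1862, 0.1135, 0.2892.
p̂_st = 0.1024·0.05 + 0.3086·0.04 + 0.1862·0.05 + 0.1135·0.04 + 0.2892·0.11 ≈ 0.063133... → 0.0631.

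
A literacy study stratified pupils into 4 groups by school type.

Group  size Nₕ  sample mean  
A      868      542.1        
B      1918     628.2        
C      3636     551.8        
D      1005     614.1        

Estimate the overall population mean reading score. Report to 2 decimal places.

x̄_st = (Σ Nₕx̄ₕ) / (Σ Nₕ) = (868·542.1 + 1918·628.2 + 3636·551.8 + 1005·614.1) / 7427
= 4298945.7 / 7427 = 578.8267... → 578.83.

578.83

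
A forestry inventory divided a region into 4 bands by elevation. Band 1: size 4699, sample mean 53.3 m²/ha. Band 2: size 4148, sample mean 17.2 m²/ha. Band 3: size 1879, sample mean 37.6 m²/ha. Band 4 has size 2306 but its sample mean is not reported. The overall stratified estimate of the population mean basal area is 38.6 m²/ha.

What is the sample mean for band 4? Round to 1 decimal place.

Σ Nₕx̄ₕ = N·μ, so 2306·x̄_4 = 13032·38.6 − (4699·53.3 + 4148·17.2 + 1879·37.6).
= 503035.2 − 392452.7 = 110582.5.
x̄_4 = 110582.5 / 2306 = 47.954... → 48.0.

48.0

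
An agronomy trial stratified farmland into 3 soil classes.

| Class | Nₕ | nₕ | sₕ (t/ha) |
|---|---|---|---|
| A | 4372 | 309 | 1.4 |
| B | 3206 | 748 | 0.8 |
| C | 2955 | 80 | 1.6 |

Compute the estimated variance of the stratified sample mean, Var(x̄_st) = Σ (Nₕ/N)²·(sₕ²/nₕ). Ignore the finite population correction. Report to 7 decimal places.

N = 10533. Term for each stratum: Wₕ²sₕ²/nₕ.
Var(x̄_st) = 0.0010928328 + 0.0000792686 + 0.0025186092 = 0.0036907106 → 0.0036907.

0.0036907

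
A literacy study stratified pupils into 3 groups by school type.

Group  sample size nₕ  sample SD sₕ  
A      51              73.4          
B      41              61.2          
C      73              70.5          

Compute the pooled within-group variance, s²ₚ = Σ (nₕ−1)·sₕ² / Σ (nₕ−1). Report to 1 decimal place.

4796.6

A: (51−1)·73.4² = 50·5387.56 = 269378
B: (41−1)·61.2² = 40·3745.44 = 149817.6
C: (73−1)·70.5² = 72·4970.25 = 357858
Numerator = 777053.6; denominator = Σ(nₕ−1) = 162.
s²ₚ = 777053.6/162 = 4796.627... → 4796.6.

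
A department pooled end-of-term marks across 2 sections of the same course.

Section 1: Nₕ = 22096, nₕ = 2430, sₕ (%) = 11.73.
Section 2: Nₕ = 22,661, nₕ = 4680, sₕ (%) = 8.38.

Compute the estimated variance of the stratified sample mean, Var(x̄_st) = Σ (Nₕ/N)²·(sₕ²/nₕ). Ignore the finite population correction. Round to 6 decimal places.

N = 44757; Wₕ = Nₕ/N.
section 1: (22096/44757)²·11.73²/2430 = 0.013800510
section 2: (22661/44757)²·8.38²/4680 = 0.003846612
Sum = 0.017647122 → 0.017647.

0.017647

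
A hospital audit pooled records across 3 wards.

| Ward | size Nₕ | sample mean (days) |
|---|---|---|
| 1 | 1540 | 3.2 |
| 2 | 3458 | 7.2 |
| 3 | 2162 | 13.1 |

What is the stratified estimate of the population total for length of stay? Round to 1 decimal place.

58147.8

Estimate total by summing Nₕ·x̄ₕ over strata.
1540·3.2 + 3458·7.2 + 2162·13.1 = 4928 + 24897.6 + 28322.2 = 58147.8.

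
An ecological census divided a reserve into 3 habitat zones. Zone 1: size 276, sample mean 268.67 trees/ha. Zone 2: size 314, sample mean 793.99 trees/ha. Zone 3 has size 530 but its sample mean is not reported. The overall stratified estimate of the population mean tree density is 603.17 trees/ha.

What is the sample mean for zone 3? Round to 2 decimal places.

664.31

N = 276 + 314 + 530 = 1120.
Overall total = μ·N = 603.17·1120 = 675550.4.
Subtract the known strata: 276·268.67 + 314·793.99 = 323465.78.
Remaining total for zone 3: 675550.4 − 323465.78 = 352084.62.
Divide by its size: 352084.62 / 530 = 664.3106... → 664.31.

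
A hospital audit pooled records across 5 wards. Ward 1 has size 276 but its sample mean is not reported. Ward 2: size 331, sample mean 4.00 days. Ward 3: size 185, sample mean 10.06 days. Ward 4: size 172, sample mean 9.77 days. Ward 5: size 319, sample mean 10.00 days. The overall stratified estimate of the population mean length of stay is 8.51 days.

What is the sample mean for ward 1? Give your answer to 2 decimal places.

N = 276 + 331 + 185 + 172 + 319 = 1283.
Overall total = μ·N = 8.51·1283 = 10918.33.
Subtract the known strata: 331·4.00 + 185·10.06 + 172·9.77 + 319·10.00 = 8055.54.
Remaining total for ward 1: 10918.33 − 8055.54 = 2862.79.
Divide by its size: 2862.79 / 276 = 10.3724... → 10.37.

10.37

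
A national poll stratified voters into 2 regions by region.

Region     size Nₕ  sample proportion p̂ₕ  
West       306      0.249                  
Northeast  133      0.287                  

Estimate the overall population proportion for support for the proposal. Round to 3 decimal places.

Wₕ = Nₕ/N with N = 439: 0.6970, 0.3030.
p̂_st = 0.6970·0.249 + 0.3030·0.287 ≈ 0.26051... → 0.261.

0.261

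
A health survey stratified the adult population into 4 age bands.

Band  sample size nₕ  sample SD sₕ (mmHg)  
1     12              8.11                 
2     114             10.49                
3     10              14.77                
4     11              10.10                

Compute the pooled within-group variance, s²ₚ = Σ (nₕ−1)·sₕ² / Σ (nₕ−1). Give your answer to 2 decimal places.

1: (12−1)·8.11² = 11·65.7721 = 723.4931
2: (114−1)·10.49² = 113·110.0401 = 12434.5313
3: (10−1)·14.77² = 9·218.1529 = 1963.3761
4: (11−1)·10.10² = 10·102.01 = 1020.1
Numerator = 16141.5005; denominator = Σ(nₕ−1) = 143.
s²ₚ = 16141.5005/143 = 112.8776... → 112.88.

112.88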